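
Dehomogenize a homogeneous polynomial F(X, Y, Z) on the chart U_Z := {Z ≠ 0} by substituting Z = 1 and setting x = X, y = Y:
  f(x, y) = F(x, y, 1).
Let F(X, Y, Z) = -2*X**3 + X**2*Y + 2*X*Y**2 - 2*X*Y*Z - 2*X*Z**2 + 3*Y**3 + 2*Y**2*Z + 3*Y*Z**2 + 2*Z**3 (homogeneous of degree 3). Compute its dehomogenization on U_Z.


f(x, y) = -2*x**3 + x**2*y + 2*x*y**2 - 2*x*y - 2*x + 3*y**3 + 2*y**2 + 3*y + 2

On U_Z we set Z = 1. Each monomial c·X^i·Y^j·Z^k in F becomes c·x^i·y^j·1^k = c·x^i·y^j.
Substituting Z = 1: F(X, Y, 1) = -2*x**3 + x**2*y + 2*x*y**2 - 2*x*y - 2*x + 3*y**3 + 2*y**2 + 3*y + 2.
Note: deg(f) ≤ deg(F) = 3; strict inequality happens when F is divisible by Z (lost terms).


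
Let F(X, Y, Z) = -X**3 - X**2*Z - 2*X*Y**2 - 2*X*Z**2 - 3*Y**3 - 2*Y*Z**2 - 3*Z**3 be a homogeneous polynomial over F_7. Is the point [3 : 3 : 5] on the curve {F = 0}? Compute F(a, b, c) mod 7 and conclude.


F(3,3,5) ≡ 0 (mod 7); P is on the curve.

Evaluate F(3, 3, 5) term-by-term (mod 7).
  -X**3 ↦ -1·27·1·1 = -27
  -X**2*Z ↦ -1·9·1·5 = -45
  -2*X*Y**2 ↦ -2·3·9·1 = -54
  -2*X*Z**2 ↦ -2·3·1·25 = -150
  -3*Y**3 ↦ -3·1·27·1 = -81
  -2*Y*Z**2 ↦ -2·1·3·25 = -150
  -3*Z**3 ↦ -3·1·1·125 = -375
Sum: F(3, 3, 5) = (-27) + (-45) + (-54) + (-150) + (-81) + (-150) + (-375) = -882.
Reducing mod 7: -882 ≡ 0 (mod 7).
Since F(a, b, c) ≡ 0 (mod 7), P lies on the curve.


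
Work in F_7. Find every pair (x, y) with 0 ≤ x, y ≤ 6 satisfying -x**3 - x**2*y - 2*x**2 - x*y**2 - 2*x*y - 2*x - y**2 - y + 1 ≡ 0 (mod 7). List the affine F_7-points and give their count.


Affine F_7-points: {(2, 2), (3, 1), (3, 2), (4, 1), (5, 2), (5, 6)}; count = 6.

For each of the 49 pairs (x, y) ∈ F_7², evaluate f(x, y) mod 7. Record the zeros.
  x = 0: [0↦1, 1↦6, 2↦2, 3↦3, 4↦2, 5↦6, 6↦1]  zeros at y ∈ ∅
  x = 1: [0↦3, 1↦4, 2↦1, 3↦1, 4↦4, 5↦3, 6↦5]  zeros at y ∈ ∅
  x = 2: [0↦2, 1↦4, 2↦0, 3↦4, 4↦2, 5↦1, 6↦1]  zeros at y ∈ {2}
  x = 3: [0↦6, 1↦0, 2↦0, 3↦6, 4↦4, 5↦1, 6↦4]  zeros at y ∈ {1, 2}
  x = 4: [0↦2, 1↦0, 2↦2, 3↦1, 4↦4, 5↦4, 6↦1]  zeros at y ∈ {1}
  x = 5: [0↦5, 1↦5, 2↦0, 3↦4, 4↦3, 5↦4, 6↦0]  zeros at y ∈ {2, 6}
  x = 6: [0↦2, 1↦2, 2↦2, 3↦2, 4↦2, 5↦2, 6↦2]  zeros at y ∈ ∅
Collecting zeros: affine points = {(2, 2), (3, 1), (3, 2), (4, 1), (5, 2), (5, 6)}.
Total count |C(F_7)_aff| = 6.


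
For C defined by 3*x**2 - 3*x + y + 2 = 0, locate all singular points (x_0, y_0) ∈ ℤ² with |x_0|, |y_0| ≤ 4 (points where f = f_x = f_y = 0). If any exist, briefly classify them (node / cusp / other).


No singular points in the scanned grid; C is smooth there.

Compute partial derivatives:
  f_x = 6*x - 3.
  f_y = 1.
f_y = 1 is a nonzero constant, so f_y never vanishes: no point (x, y) can satisfy f = f_x = f_y = 0. In particular no (x, y) ∈ {−4, ..., 4}² is singular; the curve is smooth.


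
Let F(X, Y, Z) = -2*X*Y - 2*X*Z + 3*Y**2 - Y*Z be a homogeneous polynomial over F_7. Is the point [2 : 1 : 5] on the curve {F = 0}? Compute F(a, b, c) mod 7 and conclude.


F(2,1,5) ≡ 2 (mod 7); P is NOT on the curve.

Evaluate F(2, 1, 5) term-by-term (mod 7).
  -2*X*Y ↦ -2·2·1·1 = -4
  -2*X*Z ↦ -2·2·1·5 = -20
  3*Y**2 ↦ 3·1·1·1 = 3
  -Y*Z ↦ -1·1·1·5 = -5
Sum: F(2, 1, 5) = (-4) + (-20) + (3) + (-5) = -26.
Reducing mod 7: -26 ≡ 2 (mod 7).
Since F(a, b, c) ≡ 2 ≠ 0 (mod 7), P does NOT lie on the curve.


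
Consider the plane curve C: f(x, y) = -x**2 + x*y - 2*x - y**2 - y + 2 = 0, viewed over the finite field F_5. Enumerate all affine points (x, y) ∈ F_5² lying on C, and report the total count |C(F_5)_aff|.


Affine F_5-points: {(0, 1), (0, 3), (1, 2), (1, 3), (4, 1), (4, 2)}; count = 6.

For each of the 25 pairs (x, y) ∈ F_5², evaluate f(x, y) mod 5. Record the zeros.
  x = 0: [0↦2, 1↦0, 2↦1, 3↦0, 4↦2]  zeros at y ∈ {1, 3}
  x = 1: [0↦4, 1↦3, 2↦0, 3↦0, 4↦3]  zeros at y ∈ {2, 3}
  x = 2: [0↦4, 1↦4, 2↦2, 3↦3, 4↦2]  zeros at y ∈ ∅
  x = 3: [0↦2, 1↦3, 2↦2, 3↦4, 4↦4]  zeros at y ∈ ∅
  x = 4: [0↦3, 1↦0, 2↦0, 3↦3, 4↦4]  zeros at y ∈ {1, 2}
Collecting zeros: affine points = {(0, 1), (0, 3), (1, 2), (1, 3), (4, 1), (4, 2)}.
Total count |C(F_5)_aff| = 6.


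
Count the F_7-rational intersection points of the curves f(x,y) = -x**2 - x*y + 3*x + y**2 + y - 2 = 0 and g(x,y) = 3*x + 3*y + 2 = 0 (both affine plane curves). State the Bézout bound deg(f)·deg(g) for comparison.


Common zeros: {(5, 6)}; count = 1; Bézout bound = 2.

deg(f) = 2, deg(g) = 1, so Bézout bound = 2.
Scan x ∈ F_7. For each x, list the y ∈ F_7 with f(x, y) ≡ 0 and those with g(x, y) ≡ 0 (mod 7); the common zeros in that column are the intersection.
  x = 0: f ≡ 0 at y ∈ {1, 5}; g ≡ 0 at y ∈ {4}; common: ∅.
  x = 1: f ≡ 0 at y ∈ {0}; g ≡ 0 at y ∈ {3}; common: ∅.
  x = 2: f ≡ 0 at y ∈ {0, 1}; g ≡ 0 at y ∈ {2}; common: ∅.
  x = 3: f ≡ 0 at y ∈ ∅; g ≡ 0 at y ∈ {1}; common: ∅.
  x = 4: f ≡ 0 at y ∈ ∅; g ≡ 0 at y ∈ {0}; common: ∅.
  x = 5: f ≡ 0 at y ∈ {5, 6}; g ≡ 0 at y ∈ {6}; common: {6}.
  x = 6: f ≡ 0 at y ∈ {6}; g ≡ 0 at y ∈ {5}; common: ∅.
Collecting: common zeros = {(5, 6)}, so the count is 1.
Comparison with the Bézout bound: 1 ≤ 2 = deg(f)·deg(g), as expected for curves with no common component (the affine F_7-count falls short of the bound because intersections may lie at infinity, over extension fields, or carry multiplicity).


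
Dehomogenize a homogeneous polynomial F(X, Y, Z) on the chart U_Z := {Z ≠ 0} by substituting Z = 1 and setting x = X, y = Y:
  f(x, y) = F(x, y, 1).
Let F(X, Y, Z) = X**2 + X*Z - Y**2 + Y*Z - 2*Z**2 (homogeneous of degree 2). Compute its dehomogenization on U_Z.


f(x, y) = x**2 + x - y**2 + y - 2

On U_Z we set Z = 1. Each monomial c·X^i·Y^j·Z^k in F becomes c·x^i·y^j·1^k = c·x^i·y^j.
Substituting Z = 1: F(X, Y, 1) = x**2 + x - y**2 + y - 2.
Note: deg(f) ≤ deg(F) = 2; strict inequality happens when F is divisible by Z (lost terms).


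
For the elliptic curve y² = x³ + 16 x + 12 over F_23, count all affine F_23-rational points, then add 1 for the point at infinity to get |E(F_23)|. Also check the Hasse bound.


Affine points = {(0, 9), (0, 14), (1, 11), (1, 12), (2, 11), (2, 12), (3, 8), (3, 15), (4, 5), (4, 18), (6, 5), (6, 18), (8, 10), (8, 13), (11, 1), (11, 22), (12, 0), (13, 5), (13, 18), (14, 6), (14, 17), (15, 4), (15, 19), (20, 11), (20, 12), (21, 8), (21, 15), (22, 8), (22, 15)}; affine count = 29; |E(F_23)| = 30.

Discriminant check: Δ ∝ 4a³ + 27b² = 4·16³ + 27·12² = 4·4096 + 27·144 ≡ 9 (mod 23). Nonzero ⇒ E is nonsingular.
For each x ∈ F_23, compute rhs = x³ + 16·x + 12 mod 23, then count y ∈ F_23 with y² ≡ rhs.
  x = 0: rhs = 12, matching y values: 9, 14 (2 points).
  x = 1: rhs = 6, matching y values: 11, 12 (2 points).
  x = 2: rhs = 6, matching y values: 11, 12 (2 points).
  x = 3: rhs = 18, matching y values: 8, 15 (2 points).
  x = 4: rhs = 2, matching y values: 5, 18 (2 points).
  x = 5: rhs = 10, matching y values: none (0 points).
  x = 6: rhs = 2, matching y values: 5, 18 (2 points).
  x = 7: rhs = 7, matching y values: none (0 points).
  x = 8: rhs = 8, matching y values: 10, 13 (2 points).
  x = 9: rhs = 11, matching y values: none (0 points).
  x = 10: rhs = 22, matching y values: none (0 points).
  x = 11: rhs = 1, matching y values: 1, 22 (2 points).
  x = 12: rhs = 0, matching y values: 0 (1 points).
  x = 13: rhs = 2, matching y values: 5, 18 (2 points).
  x = 14: rhs = 13, matching y values: 6, 17 (2 points).
  x = 15: rhs = 16, matching y values: 4, 19 (2 points).
  x = 16: rhs = 17, matching y values: none (0 points).
  x = 17: rhs = 22, matching y values: none (0 points).
  x = 18: rhs = 14, matching y values: none (0 points).
  x = 19: rhs = 22, matching y values: none (0 points).
  x = 20: rhs = 6, matching y values: 11, 12 (2 points).
  x = 21: rhs = 18, matching y values: 8, 15 (2 points).
  x = 22: rhs = 18, matching y values: 8, 15 (2 points).
Total affine count: 29.
Full point count |E(F_23)| = 29 + 1 = 30.
Hasse bound: |30 − (23+1)| = |6| = 6 ≤ 2√23 ≈ 9.5917 ✓.


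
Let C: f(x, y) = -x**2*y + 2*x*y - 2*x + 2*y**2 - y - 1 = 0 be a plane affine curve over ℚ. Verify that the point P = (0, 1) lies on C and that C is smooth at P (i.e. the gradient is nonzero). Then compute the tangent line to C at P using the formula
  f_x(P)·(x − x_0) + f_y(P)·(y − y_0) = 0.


Tangent line at P: 3*y - 3 = 0.

Step 1: f(0, 1) = 0, so P lies on C.
Step 2: partial derivatives
  f_x(x, y) = -2*x*y + 2*y - 2, f_y(x, y) = -x**2 + 2*x + 4*y - 1.
  f_x(P) = 0, f_y(P) = 3 (gradient nonzero, so P is smooth).
Step 3: tangent line at P: 0·(x − 0) + 3·(y − 1) = 0.
Expanding: 3*y - 3 = 0.


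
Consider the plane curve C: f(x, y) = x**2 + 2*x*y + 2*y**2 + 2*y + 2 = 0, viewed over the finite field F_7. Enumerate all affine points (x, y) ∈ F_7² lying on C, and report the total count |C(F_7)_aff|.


Affine F_7-points: {(0, 2), (0, 4), (2, 1), (2, 3), (3, 1), (3, 2), (6, 3), (6, 4)}; count = 8.

For each of the 49 pairs (x, y) ∈ F_7², evaluate f(x, y) mod 7. Record the zeros.
  x = 0: [0↦2, 1↦6, 2↦0, 3↦5, 4↦0, 5↦6, 6↦2]  zeros at y ∈ {2, 4}
  x = 1: [0↦3, 1↦2, 2↦5, 3↦5, 4↦2, 5↦3, 6↦1]  zeros at y ∈ ∅
  x = 2: [0↦6, 1↦0, 2↦5, 3↦0, 4↦6, 5↦2, 6↦2]  zeros at y ∈ {1, 3}
  x = 3: [0↦4, 1↦0, 2↦0, 3↦4, 4↦5, 5↦3, 6↦5]  zeros at y ∈ {1, 2}
  x = 4: [0↦4, 1↦2, 2↦4, 3↦3, 4↦6, 5↦6, 6↦3]  zeros at y ∈ ∅
  x = 5: [0↦6, 1↦6, 2↦3, 3↦4, 4↦2, 5↦4, 6↦3]  zeros at y ∈ ∅
  x = 6: [0↦3, 1↦5, 2↦4, 3↦0, 4↦0, 5↦4, 6↦5]  zeros at y ∈ {3, 4}
Collecting zeros: affine points = {(0, 2), (0, 4), (2, 1), (2, 3), (3, 1), (3, 2), (6, 3), (6, 4)}.
Total count |C(F_7)_aff| = 8.


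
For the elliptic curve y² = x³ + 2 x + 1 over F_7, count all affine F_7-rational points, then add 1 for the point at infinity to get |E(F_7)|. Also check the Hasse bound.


Affine points = {(0, 1), (0, 6), (1, 2), (1, 5)}; affine count = 4; |E(F_7)| = 5.

Discriminant check: Δ ∝ 4a³ + 27b² = 4·2³ + 27·1² = 4·8 + 27·1 ≡ 3 (mod 7). Nonzero ⇒ E is nonsingular.
For each x ∈ F_7, compute rhs = x³ + 2·x + 1 mod 7, then count y ∈ F_7 with y² ≡ rhs.
  x = 0: rhs = 1, matching y values: 1, 6 (2 points).
  x = 1: rhs = 4, matching y values: 2, 5 (2 points).
  x = 2: rhs = 6, matching y values: none (0 points).
  x = 3: rhs = 6, matching y values: none (0 points).
  x = 4: rhs = 3, matching y values: none (0 points).
  x = 5: rhs = 3, matching y values: none (0 points).
  x = 6: rhs = 5, matching y values: none (0 points).
Total affine count: 4.
Full point count |E(F_7)| = 4 + 1 = 5.
Hasse bound: |5 − (7+1)| = |-3| = 3 ≤ 2√7 ≈ 5.2915 ✓.


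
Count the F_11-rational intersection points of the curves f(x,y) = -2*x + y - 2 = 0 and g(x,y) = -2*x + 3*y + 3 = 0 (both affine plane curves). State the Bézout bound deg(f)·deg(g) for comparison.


Common zeros: {(6, 3)}; count = 1; Bézout bound = 1.

deg(f) = 1, deg(g) = 1, so Bézout bound = 1.
Scan x ∈ F_11. For each x, list the y ∈ F_11 with f(x, y) ≡ 0 and those with g(x, y) ≡ 0 (mod 11); the common zeros in that column are the intersection.
  x = 0: f ≡ 0 at y ∈ {2}; g ≡ 0 at y ∈ {10}; common: ∅.
  x = 1: f ≡ 0 at y ∈ {4}; g ≡ 0 at y ∈ {7}; common: ∅.
  x = 2: f ≡ 0 at y ∈ {6}; g ≡ 0 at y ∈ {4}; common: ∅.
  x = 3: f ≡ 0 at y ∈ {8}; g ≡ 0 at y ∈ {1}; common: ∅.
  x = 4: f ≡ 0 at y ∈ {10}; g ≡ 0 at y ∈ {9}; common: ∅.
  x = 5: f ≡ 0 at y ∈ {1}; g ≡ 0 at y ∈ {6}; common: ∅.
  x = 6: f ≡ 0 at y ∈ {3}; g ≡ 0 at y ∈ {3}; common: {3}.
  x = 7: f ≡ 0 at y ∈ {5}; g ≡ 0 at y ∈ {0}; common: ∅.
  x = 8: f ≡ 0 at y ∈ {7}; g ≡ 0 at y ∈ {8}; common: ∅.
  x = 9: f ≡ 0 at y ∈ {9}; g ≡ 0 at y ∈ {5}; common: ∅.
  x = 10: f ≡ 0 at y ∈ {0}; g ≡ 0 at y ∈ {2}; common: ∅.
Collecting: common zeros = {(6, 3)}, so the count is 1.
Comparison with the Bézout bound: 1 ≤ 1 = deg(f)·deg(g), as expected for curves with no common component (the bound is attained).


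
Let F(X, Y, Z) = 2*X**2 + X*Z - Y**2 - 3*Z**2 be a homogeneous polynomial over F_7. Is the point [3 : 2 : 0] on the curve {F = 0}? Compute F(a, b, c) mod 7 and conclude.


F(3,2,0) ≡ 0 (mod 7); P is on the curve.

Evaluate F(3, 2, 0) term-by-term (mod 7).
  2*X**2 ↦ 2·9·1·1 = 18
  X*Z ↦ 1·3·1·0 = 0
  -Y**2 ↦ -1·1·4·1 = -4
  -3*Z**2 ↦ -3·1·1·0 = 0
Sum: F(3, 2, 0) = (18) + (0) + (-4) + (0) = 14.
Reducing mod 7: 14 ≡ 0 (mod 7).
Since F(a, b, c) ≡ 0 (mod 7), P lies on the curve.


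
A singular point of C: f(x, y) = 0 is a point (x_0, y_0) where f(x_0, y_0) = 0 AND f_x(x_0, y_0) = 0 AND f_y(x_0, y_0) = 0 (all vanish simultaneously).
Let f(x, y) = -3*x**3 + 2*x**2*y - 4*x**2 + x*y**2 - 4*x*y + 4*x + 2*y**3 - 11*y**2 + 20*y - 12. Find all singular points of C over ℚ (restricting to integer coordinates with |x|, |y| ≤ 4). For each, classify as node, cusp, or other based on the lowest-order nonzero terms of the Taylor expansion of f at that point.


Singular points: {(0, 2)}; classification: cusp.

Compute partial derivatives:
  f_x = -9*x**2 + 4*x*y - 8*x + y**2 - 4*y + 4.
  f_y = 2*x**2 + 2*x*y - 4*x + 6*y**2 - 22*y + 20.
Scan x_0 ∈ {−4, ..., 4}. For each x_0, f_y(x_0, y) is a polynomial in y; find its integer roots y ∈ {−4, ..., 4}, then test f_x and f at those candidates.
  x = -4: f_y(-4, y) = 6*y**2 - 30*y + 68; no integer root y with |y| ≤ 4.
  x = -3: f_y(-3, y) = 6*y**2 - 28*y + 50; no integer root y with |y| ≤ 4.
  x = -2: f_y(-2, y) = 6*y**2 - 26*y + 36; no integer root y with |y| ≤ 4.
  x = -1: f_y(-1, y) = 6*y**2 - 24*y + 26; no integer root y with |y| ≤ 4.
  x = 0: f_y(0, y) = 6*y**2 - 22*y + 20; vanishes at y ∈ {2}. (0, 2): f_x = 0, f = 0 — SINGULAR.
  x = 1: f_y(1, y) = 6*y**2 - 20*y + 18; no integer root y with |y| ≤ 4.
  x = 2: f_y(2, y) = 6*y**2 - 18*y + 20; no integer root y with |y| ≤ 4.
  x = 3: f_y(3, y) = 6*y**2 - 16*y + 26; no integer root y with |y| ≤ 4.
  x = 4: f_y(4, y) = 6*y**2 - 14*y + 36; no integer root y with |y| ≤ 4.
Only singular point on the grid: (0, 2).
Classify: substitute x = 0 + u, y = 2 + v and expand: f = -3*u**3 + 2*u**2*v + u*v**2 + 2*v**3 + v**2.
No constant or linear terms (consistent with a singular point). Quadratic part: v**2. Cubic part: -3*u**3 + 2*u**2*v + u*v**2 + 2*v**3.
The quadratic part v**2 is a perfect square, so there is a single (double) tangent line v = 0, i.e. y = 2. Restricting the cubic part to that line (v = 0) leaves -3*u**3 ≠ 0, so f is not divisible by v and the branch is v² ≈ 3*u**3 to lowest order — this is a cusp.
Classification: cusp.


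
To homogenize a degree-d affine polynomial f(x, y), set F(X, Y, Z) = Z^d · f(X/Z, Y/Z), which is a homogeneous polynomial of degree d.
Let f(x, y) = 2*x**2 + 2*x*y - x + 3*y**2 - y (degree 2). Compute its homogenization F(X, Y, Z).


F(X, Y, Z) = 2*X**2 + 2*X*Y - X*Z + 3*Y**2 - Y*Z

deg(f) = 2.
Substitute x = X/Z, y = Y/Z into f, then multiply by Z^2.
  monomial 2·x^2·y^0 ↦ 2·X^2·Y^0·Z^0.
  monomial 2·x^1·y^1 ↦ 2·X^1·Y^1·Z^0.
  monomial -1·x^1·y^0 ↦ -1·X^1·Y^0·Z^1.
  monomial 3·x^0·y^2 ↦ 3·X^0·Y^2·Z^0.
  monomial -1·x^0·y^1 ↦ -1·X^0·Y^1·Z^1.
Collecting: F(X, Y, Z) = 2*X**2 + 2*X*Y - X*Z + 3*Y**2 - Y*Z.


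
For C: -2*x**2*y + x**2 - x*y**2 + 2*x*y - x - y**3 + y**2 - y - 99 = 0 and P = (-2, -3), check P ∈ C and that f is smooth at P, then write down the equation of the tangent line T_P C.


Tangent line at P: -44*x - 58*y - 262 = 0.

Step 1: f(-2, -3) = 0, so P lies on C.
Step 2: partial derivatives
  f_x(x, y) = -4*x*y + 2*x - y**2 + 2*y - 1, f_y(x, y) = -2*x**2 - 2*x*y + 2*x - 3*y**2 + 2*y - 1.
  f_x(P) = -44, f_y(P) = -58 (gradient nonzero, so P is smooth).
Step 3: tangent line at P: -44·(x − -2) + -58·(y − -3) = 0.
Expanding: -44*x - 58*y - 262 = 0.


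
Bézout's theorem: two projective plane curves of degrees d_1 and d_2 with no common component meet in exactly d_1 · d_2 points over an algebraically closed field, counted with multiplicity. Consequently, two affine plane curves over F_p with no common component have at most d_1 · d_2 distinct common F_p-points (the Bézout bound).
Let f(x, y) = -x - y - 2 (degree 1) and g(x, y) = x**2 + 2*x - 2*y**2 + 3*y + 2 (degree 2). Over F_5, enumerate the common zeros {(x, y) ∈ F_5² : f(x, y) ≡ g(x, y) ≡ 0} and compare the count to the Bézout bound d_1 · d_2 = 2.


Common zeros: ∅; count = 0; Bézout bound = 2.

deg(f) = 1, deg(g) = 2, so Bézout bound = 2.
Scan x ∈ F_5. For each x, list the y ∈ F_5 with f(x, y) ≡ 0 and those with g(x, y) ≡ 0 (mod 5); the common zeros in that column are the intersection.
  x = 0: f ≡ 0 at y ∈ {3}; g ≡ 0 at y ∈ {2}; common: ∅.
  x = 1: f ≡ 0 at y ∈ {2}; g ≡ 0 at y ∈ {0, 4}; common: ∅.
  x = 2: f ≡ 0 at y ∈ {1}; g ≡ 0 at y ∈ {0, 4}; common: ∅.
  x = 3: f ≡ 0 at y ∈ {0}; g ≡ 0 at y ∈ {2}; common: ∅.
  x = 4: f ≡ 0 at y ∈ {4}; g ≡ 0 at y ∈ ∅; common: ∅.
Collecting: common zeros = ∅, so the count is 0.
Comparison with the Bézout bound: 0 ≤ 2 = deg(f)·deg(g), as expected for curves with no common component (the affine F_5-count falls short of the bound because intersections may lie at infinity, over extension fields, or carry multiplicity).


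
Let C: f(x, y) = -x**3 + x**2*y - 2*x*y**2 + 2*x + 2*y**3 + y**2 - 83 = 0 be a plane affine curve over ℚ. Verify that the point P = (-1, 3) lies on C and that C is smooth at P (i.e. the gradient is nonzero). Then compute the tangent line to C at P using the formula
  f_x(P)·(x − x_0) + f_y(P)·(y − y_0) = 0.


Tangent line at P: -25*x + 73*y - 244 = 0.

Step 1: f(-1, 3) = 0, so P lies on C.
Step 2: partial derivatives
  f_x(x, y) = -3*x**2 + 2*x*y - 2*y**2 + 2, f_y(x, y) = x**2 - 4*x*y + 6*y**2 + 2*y.
  f_x(P) = -25, f_y(P) = 73 (gradient nonzero, so P is smooth).
Step 3: tangent line at P: -25·(x − -1) + 73·(y − 3) = 0.
Expanding: -25*x + 73*y - 244 = 0.


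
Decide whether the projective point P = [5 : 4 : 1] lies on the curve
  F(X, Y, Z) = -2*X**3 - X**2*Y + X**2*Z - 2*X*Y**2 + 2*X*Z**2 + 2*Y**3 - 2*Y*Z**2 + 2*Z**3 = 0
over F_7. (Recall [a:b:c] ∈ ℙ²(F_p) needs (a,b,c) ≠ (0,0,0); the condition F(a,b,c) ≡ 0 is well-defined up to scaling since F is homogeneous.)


F(5,4,1) ≡ 4 (mod 7); P is NOT on the curve.

Evaluate F(5, 4, 1) term-by-term (mod 7).
  -2*X**3 ↦ -2·125·1·1 = -250
  -X**2*Y ↦ -1·25·4·1 = -100
  X**2*Z ↦ 1·25·1·1 = 25
  -2*X*Y**2 ↦ -2·5·16·1 = -160
  2*X*Z**2 ↦ 2·5·1·1 = 10
  2*Y**3 ↦ 2·1·64·1 = 128
  -2*Y*Z**2 ↦ -2·1·4·1 = -8
  2*Z**3 ↦ 2·1·1·1 = 2
Sum: F(5, 4, 1) = (-250) + (-100) + (25) + (-160) + (10) + (128) + (-8) + (2) = -353.
Reducing mod 7: -353 ≡ 4 (mod 7).
Since F(a, b, c) ≡ 4 ≠ 0 (mod 7), P does NOT lie on the curve.


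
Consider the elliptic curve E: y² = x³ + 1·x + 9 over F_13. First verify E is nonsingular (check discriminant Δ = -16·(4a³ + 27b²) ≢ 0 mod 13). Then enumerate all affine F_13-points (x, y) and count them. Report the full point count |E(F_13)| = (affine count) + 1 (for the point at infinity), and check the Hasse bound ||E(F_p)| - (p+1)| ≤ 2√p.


Affine points = {(0, 3), (0, 10), (3, 0), (4, 5), (4, 8), (5, 3), (5, 10), (6, 6), (6, 7), (8, 3), (8, 10), (11, 5), (11, 8)}; affine count = 13; |E(F_13)| = 14.

Discriminant check: Δ ∝ 4a³ + 27b² = 4·1³ + 27·9² = 4·1 + 27·81 ≡ 7 (mod 13). Nonzero ⇒ E is nonsingular.
For each x ∈ F_13, compute rhs = x³ + 1·x + 9 mod 13, then count y ∈ F_13 with y² ≡ rhs.
  x = 0: rhs = 9, matching y values: 3, 10 (2 points).
  x = 1: rhs = 11, matching y values: none (0 points).
  x = 2: rhs = 6, matching y values: none (0 points).
  x = 3: rhs = 0, matching y values: 0 (1 points).
  x = 4: rhs = 12, matching y values: 5, 8 (2 points).
  x = 5: rhs = 9, matching y values: 3, 10 (2 points).
  x = 6: rhs = 10, matching y values: 6, 7 (2 points).
  x = 7: rhs = 8, matching y values: none (0 points).
  x = 8: rhs = 9, matching y values: 3, 10 (2 points).
  x = 9: rhs = 6, matching y values: none (0 points).
  x = 10: rhs = 5, matching y values: none (0 points).
  x = 11: rhs = 12, matching y values: 5, 8 (2 points).
  x = 12: rhs = 7, matching y values: none (0 points).
Total affine count: 13.
Full point count |E(F_13)| = 13 + 1 = 14.
Hasse bound: |14 − (13+1)| = |0| = 0 ≤ 2√13 ≈ 7.2111 ✓.


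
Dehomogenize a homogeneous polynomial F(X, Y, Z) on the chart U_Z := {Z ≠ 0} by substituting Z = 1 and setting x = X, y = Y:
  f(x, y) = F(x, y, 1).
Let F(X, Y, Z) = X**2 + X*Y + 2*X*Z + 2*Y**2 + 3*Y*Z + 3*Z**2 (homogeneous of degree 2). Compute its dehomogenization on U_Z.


f(x, y) = x**2 + x*y + 2*x + 2*y**2 + 3*y + 3

On U_Z we set Z = 1. Each monomial c·X^i·Y^j·Z^k in F becomes c·x^i·y^j·1^k = c·x^i·y^j.
Substituting Z = 1: F(X, Y, 1) = x**2 + x*y + 2*x + 2*y**2 + 3*y + 3.
Note: deg(f) ≤ deg(F) = 2; strict inequality happens when F is divisible by Z (lost terms).


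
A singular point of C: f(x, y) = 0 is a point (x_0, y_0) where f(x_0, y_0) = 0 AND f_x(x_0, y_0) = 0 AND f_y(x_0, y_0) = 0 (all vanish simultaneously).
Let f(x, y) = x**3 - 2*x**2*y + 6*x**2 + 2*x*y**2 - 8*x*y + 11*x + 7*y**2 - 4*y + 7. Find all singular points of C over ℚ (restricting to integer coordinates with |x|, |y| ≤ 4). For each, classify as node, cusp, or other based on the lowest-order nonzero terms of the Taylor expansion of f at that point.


Singular points: {(-3, -1)}; classification: node.

Compute partial derivatives:
  f_x = 3*x**2 - 4*x*y + 12*x + 2*y**2 - 8*y + 11.
  f_y = -2*x**2 + 4*x*y - 8*x + 14*y - 4.
Scan x_0 ∈ {−4, ..., 4}. For each x_0, f_y(x_0, y) is a polynomial in y; find its integer roots y ∈ {−4, ..., 4}, then test f_x and f at those candidates.
  x = -4: f_y(-4, y) = -2*y - 4; vanishes at y ∈ {-2}. (-4, -2): f_x = 3 ≠ 0.
  x = -3: f_y(-3, y) = 2*y + 2; vanishes at y ∈ {-1}. (-3, -1): f_x = 0, f = 0 — SINGULAR.
  x = -2: f_y(-2, y) = 6*y + 4; no integer root y with |y| ≤ 4.
  x = -1: f_y(-1, y) = 10*y + 2; no integer root y with |y| ≤ 4.
  x = 0: f_y(0, y) = 14*y - 4; no integer root y with |y| ≤ 4.
  x = 1: f_y(1, y) = 18*y - 14; no integer root y with |y| ≤ 4.
  x = 2: f_y(2, y) = 22*y - 28; no integer root y with |y| ≤ 4.
  x = 3: f_y(3, y) = 26*y - 46; no integer root y with |y| ≤ 4.
  x = 4: f_y(4, y) = 30*y - 68; no integer root y with |y| ≤ 4.
Only singular point on the grid: (-3, -1).
Classify: substitute x = -3 + u, y = -1 + v and expand: f = u**3 - 2*u**2*v - u**2 + 2*u*v**2 + v**2.
No constant or linear terms (consistent with a singular point). Quadratic part: -u**2 + v**2. Cubic part: u**3 - 2*u**2*v + 2*u*v**2.
The quadratic part v**2 - u**2 = (v − u)(v + u) splits into two distinct linear factors, so there are two distinct tangent lines y − -1 = ±(x − -3) — this is a node (ordinary double point).
Classification: node.


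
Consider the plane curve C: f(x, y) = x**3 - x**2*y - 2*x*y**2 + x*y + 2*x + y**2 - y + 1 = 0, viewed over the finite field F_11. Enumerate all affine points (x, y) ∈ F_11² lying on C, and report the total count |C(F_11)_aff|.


Affine F_11-points: {(2, 5), (3, 1), (3, 2), (6, 1), (7, 2), (7, 4), (8, 7), (8, 9), (9, 0), (9, 8), (10, 6)}; count = 11.

For each of the 121 pairs (x, y) ∈ F_11², evaluate f(x, y) mod 11. Record the zeros.
  x = 0: [0↦1, 1↦1, 2↦3, 3↦7, 4↦2, 5↦10, 6↦9, 7↦10, 8↦2, 9↦7, 10↦3]  zeros at y ∈ ∅
  x = 1: [0↦4, 1↦2, 2↦9, 3↦3, 4↦6, 5↦7, 6↦6, 7↦3, 8↦9, 9↦2, 10↦4]  zeros at y ∈ ∅
  x = 2: [0↦2, 1↦7, 2↦6, 3↦10, 4↦8, 5↦0, 6↦8, 7↦10, 8↦6, 9↦7, 10↦2]  zeros at y ∈ {5}
  x = 3: [0↦1, 1↦0, 2↦0, 3↦1, 4↦3, 5↦6, 6↦10, 7↦4, 8↦10, 9↦6, 10↦3]  zeros at y ∈ {1, 2}
  x = 4: [0↦7, 1↦9, 2↦8, 3↦4, 4↦8, 5↦9, 6↦7, 7↦2, 8↦5, 9↦5, 10↦2]  zeros at y ∈ ∅
  x = 5: [0↦4, 1↦7, 2↦3, 3↦3, 4↦7, 5↦4, 6↦5, 7↦10, 8↦8, 9↦10, 10↦5]  zeros at y ∈ ∅
  x = 6: [0↦9, 1↦0, 2↦2, 3↦4, 4↦6, 5↦8, 6↦10, 7↦1, 8↦3, 9↦5, 10↦7]  zeros at y ∈ {1}
  x = 7: [0↦6, 1↦5, 2↦0, 3↦2, 4↦0, 5↦5, 6↦6, 7↦3, 8↦7, 9↦7, 10↦3]  zeros at y ∈ {2, 4}
  x = 8: [0↦1, 1↦6, 2↦3, 3↦3, 4↦6, 5↦1, 6↦10, 7↦0, 8↦4, 9↦0, 10↦10]  zeros at y ∈ {7, 9}
  x = 9: [0↦0, 1↦9, 2↦6, 3↦2, 4↦8, 5↦2, 6↦6, 7↦9, 8↦0, 9↦1, 10↦1]  zeros at y ∈ {0, 8}
  x = 10: [0↦9, 1↦9, 2↦4, 3↦5, 4↦1, 5↦3, 6↦0, 7↦3, 8↦1, 9↦5, 10↦4]  zeros at y ∈ {6}
Collecting zeros: affine points = {(2, 5), (3, 1), (3, 2), (6, 1), (7, 2), (7, 4), (8, 7), (8, 9), (9, 0), (9, 8), (10, 6)}.
Total count |C(F_11)_aff| = 11.


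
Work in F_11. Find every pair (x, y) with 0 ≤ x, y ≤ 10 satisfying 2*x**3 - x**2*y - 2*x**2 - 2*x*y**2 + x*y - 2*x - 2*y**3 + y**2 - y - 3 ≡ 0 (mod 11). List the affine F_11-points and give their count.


Affine F_11-points: {(2, 2), (2, 4), (2, 9), (3, 4), (3, 6), (4, 9), (5, 0), (5, 3), (5, 9), (6, 3), (8, 1), (8, 3), (8, 5), (9, 2), (9, 4)}; count = 15.

For each of the 121 pairs (x, y) ∈ F_11², evaluate f(x, y) mod 11. Record the zeros.
  x = 0: [0↦8, 1↦6, 2↦5, 3↦4, 4↦2, 5↦9, 6↦2, 7↦2, 8↦8, 9↦8, 10↦1]  zeros at y ∈ ∅
  x = 1: [0↦6, 1↦2, 2↦6, 3↦6, 4↦1, 5↦1, 6↦5, 7↦1, 8↦10, 9↦9, 10↦8]  zeros at y ∈ ∅
  x = 2: [0↦1, 1↦4, 2↦0, 3↦10, 4↦0, 5↦2, 6↦4, 7↦5, 8↦4, 9↦0, 10↦3]  zeros at y ∈ {2, 4, 9}
  x = 3: [0↦5, 1↦2, 2↦10, 3↦6, 4↦0, 5↦2, 6↦0, 7↦4, 8↦2, 9↦4, 10↦9]  zeros at y ∈ {4, 6}
  x = 4: [0↦8, 1↦8, 2↦4, 3↦6, 4↦2, 5↦2, 6↦5, 7↦10, 8↦5, 9↦0, 10↦5]  zeros at y ∈ {9}
  x = 5: [0↦0, 1↦1, 2↦5, 3↦0, 4↦7, 5↦3, 6↦9, 7↦2, 8↦3, 9↦0, 10↦3]  zeros at y ∈ {0, 3, 9}
  x = 6: [0↦4, 1↦4, 2↦3, 3↦0, 4↦5, 5↦6, 6↦2, 7↦3, 8↦8, 9↦5, 10↦4]  zeros at y ∈ {3}
  x = 7: [0↦10, 1↦7, 2↦10, 3↦7, 4↦8, 5↦1, 6↦7, 7↦3, 8↦10, 9↦5, 10↦9]  zeros at y ∈ ∅
  x = 8: [0↦8, 1↦0, 2↦5, 3↦0, 4↦6, 5↦0, 6↦3, 7↦3, 8↦10, 9↦1, 10↦8]  zeros at y ∈ {1, 3, 5}
  x = 9: [0↦10, 1↦6, 2↦0, 3↦2, 4↦0, 5↦4, 6↦2, 7↦4, 8↦9, 9↦5, 10↦2]  zeros at y ∈ {2, 4}
  x = 10: [0↦6, 1↦4, 2↦7, 3↦3, 4↦2, 5↦3, 6↦5, 7↦7, 8↦8, 9↦7, 10↦3]  zeros at y ∈ ∅
Collecting zeros: affine points = {(2, 2), (2, 4), (2, 9), (3, 4), (3, 6), (4, 9), (5, 0), (5, 3), (5, 9), (6, 3), (8, 1), (8, 3), (8, 5), (9, 2), (9, 4)}.
Total count |C(F_11)_aff| = 15.


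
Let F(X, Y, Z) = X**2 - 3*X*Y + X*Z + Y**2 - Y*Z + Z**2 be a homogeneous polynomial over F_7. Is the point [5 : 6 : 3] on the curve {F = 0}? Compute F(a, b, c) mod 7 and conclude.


F(5,6,3) ≡ 5 (mod 7); P is NOT on the curve.

Evaluate F(5, 6, 3) term-by-term (mod 7).
  X**2 ↦ 1·25·1·1 = 25
  -3*X*Y ↦ -3·5·6·1 = -90
  X*Z ↦ 1·5·1·3 = 15
  Y**2 ↦ 1·1·36·1 = 36
  -Y*Z ↦ -1·1·6·3 = -18
  Z**2 ↦ 1·1·1·9 = 9
Sum: F(5, 6, 3) = (25) + (-90) + (15) + (36) + (-18) + (9) = -23.
Reducing mod 7: -23 ≡ 5 (mod 7).
Since F(a, b, c) ≡ 5 ≠ 0 (mod 7), P does NOT lie on the curve.


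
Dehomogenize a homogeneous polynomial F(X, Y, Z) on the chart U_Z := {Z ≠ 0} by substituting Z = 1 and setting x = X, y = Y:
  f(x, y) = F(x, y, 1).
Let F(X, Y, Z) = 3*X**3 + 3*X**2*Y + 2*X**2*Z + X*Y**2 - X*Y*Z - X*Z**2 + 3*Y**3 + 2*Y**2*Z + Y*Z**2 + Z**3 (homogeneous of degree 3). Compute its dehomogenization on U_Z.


f(x, y) = 3*x**3 + 3*x**2*y + 2*x**2 + x*y**2 - x*y - x + 3*y**3 + 2*y**2 + y + 1

On U_Z we set Z = 1. Each monomial c·X^i·Y^j·Z^k in F becomes c·x^i·y^j·1^k = c·x^i·y^j.
Substituting Z = 1: F(X, Y, 1) = 3*x**3 + 3*x**2*y + 2*x**2 + x*y**2 - x*y - x + 3*y**3 + 2*y**2 + y + 1.
Note: deg(f) ≤ deg(F) = 3; strict inequality happens when F is divisible by Z (lost terms).


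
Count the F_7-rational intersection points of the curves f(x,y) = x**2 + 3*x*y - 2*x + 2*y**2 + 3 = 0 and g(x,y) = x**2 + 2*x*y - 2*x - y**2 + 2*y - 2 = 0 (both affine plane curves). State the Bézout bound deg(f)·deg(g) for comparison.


Common zeros: {(1, 1)}; count = 1; Bézout bound = 4.

deg(f) = 2, deg(g) = 2, so Bézout bound = 4.
Scan x ∈ F_7. For each x, list the y ∈ F_7 with f(x, y) ≡ 0 and those with g(x, y) ≡ 0 (mod 7); the common zeros in that column are the intersection.
  x = 0: f ≡ 0 at y ∈ {3, 4}; g ≡ 0 at y ∈ ∅; common: ∅.
  x = 1: f ≡ 0 at y ∈ {1}; g ≡ 0 at y ∈ {1, 3}; common: {1}.
  x = 2: f ≡ 0 at y ∈ ∅; g ≡ 0 at y ∈ {3}; common: ∅.
  x = 3: f ≡ 0 at y ∈ ∅; g ≡ 0 at y ∈ ∅; common: ∅.
  x = 4: f ≡ 0 at y ∈ {4}; g ≡ 0 at y ∈ ∅; common: ∅.
  x = 5: f ≡ 0 at y ∈ {1, 2}; g ≡ 0 at y ∈ {6}; common: ∅.
  x = 6: f ≡ 0 at y ∈ ∅; g ≡ 0 at y ∈ {1, 6}; common: ∅.
Collecting: common zeros = {(1, 1)}, so the count is 1.
Comparison with the Bézout bound: 1 ≤ 4 = deg(f)·deg(g), as expected for curves with no common component (the affine F_7-count falls short of the bound because intersections may lie at infinity, over extension fields, or carry multiplicity).


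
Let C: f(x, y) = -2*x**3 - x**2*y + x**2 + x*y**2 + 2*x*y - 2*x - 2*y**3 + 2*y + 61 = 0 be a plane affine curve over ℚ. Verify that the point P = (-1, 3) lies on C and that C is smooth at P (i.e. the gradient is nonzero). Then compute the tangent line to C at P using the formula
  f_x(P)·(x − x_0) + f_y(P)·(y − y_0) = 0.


Tangent line at P: 11*x - 61*y + 194 = 0.

Step 1: f(-1, 3) = 0, so P lies on C.
Step 2: partial derivatives
  f_x(x, y) = -6*x**2 - 2*x*y + 2*x + y**2 + 2*y - 2, f_y(x, y) = -x**2 + 2*x*y + 2*x - 6*y**2 + 2.
  f_x(P) = 11, f_y(P) = -61 (gradient nonzero, so P is smooth).
Step 3: tangent line at P: 11·(x − -1) + -61·(y − 3) = 0.
Expanding: 11*x - 61*y + 194 = 0.


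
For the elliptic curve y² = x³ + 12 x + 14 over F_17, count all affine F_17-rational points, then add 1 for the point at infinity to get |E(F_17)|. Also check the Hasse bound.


Affine points = {(3, 3), (3, 14), (6, 8), (6, 9), (7, 4), (7, 13), (9, 1), (9, 16), (11, 7), (11, 10), (12, 4), (12, 13), (13, 2), (13, 15), (14, 6), (14, 11), (15, 4), (15, 13), (16, 1), (16, 16)}; affine count = 20; |E(F_17)| = 21.

Discriminant check: Δ ∝ 4a³ + 27b² = 4·12³ + 27·14² = 4·1728 + 27·196 ≡ 15 (mod 17). Nonzero ⇒ E is nonsingular.
For each x ∈ F_17, compute rhs = x³ + 12·x + 14 mod 17, then count y ∈ F_17 with y² ≡ rhs.
  x = 0: rhs = 14, matching y values: none (0 points).
  x = 1: rhs = 10, matching y values: none (0 points).
  x = 2: rhs = 12, matching y values: none (0 points).
  x = 3: rhs = 9, matching y values: 3, 14 (2 points).
  x = 4: rhs = 7, matching y values: none (0 points).
  x = 5: rhs = 12, matching y values: none (0 points).
  x = 6: rhs = 13, matching y values: 8, 9 (2 points).
  x = 7: rhs = 16, matching y values: 4, 13 (2 points).
  x = 8: rhs = 10, matching y values: none (0 points).
  x = 9: rhs = 1, matching y values: 1, 16 (2 points).
  x = 10: rhs = 12, matching y values: none (0 points).
  x = 11: rhs = 15, matching y values: 7, 10 (2 points).
  x = 12: rhs = 16, matching y values: 4, 13 (2 points).
  x = 13: rhs = 4, matching y values: 2, 15 (2 points).
  x = 14: rhs = 2, matching y values: 6, 11 (2 points).
  x = 15: rhs = 16, matching y values: 4, 13 (2 points).
  x = 16: rhs = 1, matching y values: 1, 16 (2 points).
Total affine count: 20.
Full point count |E(F_17)| = 20 + 1 = 21.
Hasse bound: |21 − (17+1)| = |3| = 3 ≤ 2√17 ≈ 8.2462 ✓.


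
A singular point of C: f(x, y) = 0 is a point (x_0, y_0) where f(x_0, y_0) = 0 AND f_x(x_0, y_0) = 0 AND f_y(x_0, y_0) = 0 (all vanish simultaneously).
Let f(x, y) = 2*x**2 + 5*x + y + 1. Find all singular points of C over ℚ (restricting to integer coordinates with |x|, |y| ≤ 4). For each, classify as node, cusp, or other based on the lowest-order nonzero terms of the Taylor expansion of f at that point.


No singular points in the scanned grid; C is smooth there.

Compute partial derivatives:
  f_x = 4*x + 5.
  f_y = 1.
f_y = 1 is a nonzero constant, so f_y never vanishes: no point (x, y) can satisfy f = f_x = f_y = 0. In particular no (x, y) ∈ {−4, ..., 4}² is singular; the curve is smooth.


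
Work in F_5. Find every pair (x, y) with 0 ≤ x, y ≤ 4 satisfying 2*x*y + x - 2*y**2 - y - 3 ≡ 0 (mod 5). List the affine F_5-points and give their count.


Affine F_5-points: {(1, 4), (2, 1), (2, 3), (3, 0)}; count = 4.

For each of the 25 pairs (x, y) ∈ F_5², evaluate f(x, y) mod 5. Record the zeros.
  x = 0: [0↦2, 1↦4, 2↦2, 3↦1, 4↦1]  zeros at y ∈ ∅
  x = 1: [0↦3, 1↦2, 2↦2, 3↦3, 4↦0]  zeros at y ∈ {4}
  x = 2: [0↦4, 1↦0, 2↦2, 3↦0, 4↦4]  zeros at y ∈ {1, 3}
  x = 3: [0↦0, 1↦3, 2↦2, 3↦2, 4↦3]  zeros at y ∈ {0}
  x = 4: [0↦1, 1↦1, 2↦2, 3↦4, 4↦2]  zeros at y ∈ ∅
Collecting zeros: affine points = {(1, 4), (2, 1), (2, 3), (3, 0)}.
Total count |C(F_5)_aff| = 4.


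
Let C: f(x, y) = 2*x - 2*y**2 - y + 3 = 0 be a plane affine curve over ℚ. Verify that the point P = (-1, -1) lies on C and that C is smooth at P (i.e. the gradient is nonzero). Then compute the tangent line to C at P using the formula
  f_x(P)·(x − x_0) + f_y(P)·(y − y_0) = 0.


Tangent line at P: 2*x + 3*y + 5 = 0.

Step 1: f(-1, -1) = 0, so P lies on C.
Step 2: partial derivatives
  f_x(x, y) = 2, f_y(x, y) = -4*y - 1.
  f_x(P) = 2, f_y(P) = 3 (gradient nonzero, so P is smooth).
Step 3: tangent line at P: 2·(x − -1) + 3·(y − -1) = 0.
Expanding: 2*x + 3*y + 5 = 0.


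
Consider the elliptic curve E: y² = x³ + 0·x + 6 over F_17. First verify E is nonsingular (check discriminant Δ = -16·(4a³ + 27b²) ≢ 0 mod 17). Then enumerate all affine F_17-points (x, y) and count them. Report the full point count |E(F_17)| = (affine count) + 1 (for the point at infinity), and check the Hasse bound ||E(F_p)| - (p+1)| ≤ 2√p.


Affine points = {(3, 4), (3, 13), (4, 6), (4, 11), (6, 1), (6, 16), (7, 3), (7, 14), (8, 5), (8, 12), (9, 2), (9, 15), (12, 0), (14, 8), (14, 9), (15, 7), (15, 10)}; affine count = 17; |E(F_17)| = 18.

Discriminant check: Δ ∝ 4a³ + 27b² = 4·0³ + 27·6² = 4·0 + 27·36 ≡ 3 (mod 17). Nonzero ⇒ E is nonsingular.
For each x ∈ F_17, compute rhs = x³ + 0·x + 6 mod 17, then count y ∈ F_17 with y² ≡ rhs.
  x = 0: rhs = 6, matching y values: none (0 points).
  x = 1: rhs = 7, matching y values: none (0 points).
  x = 2: rhs = 14, matching y values: none (0 points).
  x = 3: rhs = 16, matching y values: 4, 13 (2 points).
  x = 4: rhs = 2, matching y values: 6, 11 (2 points).
  x = 5: rhs = 12, matching y values: none (0 points).
  x = 6: rhs = 1, matching y values: 1, 16 (2 points).
  x = 7: rhs = 9, matching y values: 3, 14 (2 points).
  x = 8: rhs = 8, matching y values: 5, 12 (2 points).
  x = 9: rhs = 4, matching y values: 2, 15 (2 points).
  x = 10: rhs = 3, matching y values: none (0 points).
  x = 11: rhs = 11, matching y values: none (0 points).
  x = 12: rhs = 0, matching y values: 0 (1 points).
  x = 13: rhs = 10, matching y values: none (0 points).
  x = 14: rhs = 13, matching y values: 8, 9 (2 points).
  x = 15: rhs = 15, matching y values: 7, 10 (2 points).
  x = 16: rhs = 5, matching y values: none (0 points).
Total affine count: 17.
Full point count |E(F_17)| = 17 + 1 = 18.
Hasse bound: |18 − (17+1)| = |0| = 0 ≤ 2√17 ≈ 8.2462 ✓.


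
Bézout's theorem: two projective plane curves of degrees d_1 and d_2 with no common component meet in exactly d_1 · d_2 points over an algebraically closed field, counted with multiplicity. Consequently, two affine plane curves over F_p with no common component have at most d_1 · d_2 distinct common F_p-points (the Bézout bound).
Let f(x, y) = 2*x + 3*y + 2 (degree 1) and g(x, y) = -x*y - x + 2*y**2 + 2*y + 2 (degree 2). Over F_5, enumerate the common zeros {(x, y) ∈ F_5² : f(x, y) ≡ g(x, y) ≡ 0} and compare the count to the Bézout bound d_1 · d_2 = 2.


Common zeros: ∅; count = 0; Bézout bound = 2.

deg(f) = 1, deg(g) = 2, so Bézout bound = 2.
Scan x ∈ F_5. For each x, list the y ∈ F_5 with f(x, y) ≡ 0 and those with g(x, y) ≡ 0 (mod 5); the common zeros in that column are the intersection.
  x = 0: f ≡ 0 at y ∈ {1}; g ≡ 0 at y ∈ ∅; common: ∅.
  x = 1: f ≡ 0 at y ∈ {2}; g ≡ 0 at y ∈ ∅; common: ∅.
  x = 2: f ≡ 0 at y ∈ {3}; g ≡ 0 at y ∈ {0}; common: ∅.
  x = 3: f ≡ 0 at y ∈ {4}; g ≡ 0 at y ∈ {1, 2}; common: ∅.
  x = 4: f ≡ 0 at y ∈ {0}; g ≡ 0 at y ∈ {3}; common: ∅.
Collecting: common zeros = ∅, so the count is 0.
Comparison with the Bézout bound: 0 ≤ 2 = deg(f)·deg(g), as expected for curves with no common component (the affine F_5-count falls short of the bound because intersections may lie at infinity, over extension fields, or carry multiplicity).


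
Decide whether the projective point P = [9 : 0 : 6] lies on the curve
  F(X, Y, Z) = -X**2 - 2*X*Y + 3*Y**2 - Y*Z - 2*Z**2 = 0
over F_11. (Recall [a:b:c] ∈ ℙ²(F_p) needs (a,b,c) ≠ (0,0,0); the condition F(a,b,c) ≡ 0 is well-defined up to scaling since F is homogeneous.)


F(9,0,6) ≡ 1 (mod 11); P is NOT on the curve.

Evaluate F(9, 0, 6) term-by-term (mod 11).
  -X**2 ↦ -1·81·1·1 = -81
  -2*X*Y ↦ -2·9·0·1 = 0
  3*Y**2 ↦ 3·1·0·1 = 0
  -Y*Z ↦ -1·1·0·6 = 0
  -2*Z**2 ↦ -2·1·1·36 = -72
Sum: F(9, 0, 6) = (-81) + (0) + (0) + (0) + (-72) = -153.
Reducing mod 11: -153 ≡ 1 (mod 11).
Since F(a, b, c) ≡ 1 ≠ 0 (mod 11), P does NOT lie on the curve.


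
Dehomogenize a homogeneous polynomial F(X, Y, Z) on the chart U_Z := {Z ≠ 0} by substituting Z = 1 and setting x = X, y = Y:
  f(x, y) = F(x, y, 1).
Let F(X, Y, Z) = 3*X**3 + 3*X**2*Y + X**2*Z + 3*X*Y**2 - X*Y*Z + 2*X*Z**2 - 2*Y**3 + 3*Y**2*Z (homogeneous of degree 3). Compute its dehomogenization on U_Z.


f(x, y) = 3*x**3 + 3*x**2*y + x**2 + 3*x*y**2 - x*y + 2*x - 2*y**3 + 3*y**2

On U_Z we set Z = 1. Each monomial c·X^i·Y^j·Z^k in F becomes c·x^i·y^j·1^k = c·x^i·y^j.
Substituting Z = 1: F(X, Y, 1) = 3*x**3 + 3*x**2*y + x**2 + 3*x*y**2 - x*y + 2*x - 2*y**3 + 3*y**2.
Note: deg(f) ≤ deg(F) = 3; strict inequality happens when F is divisible by Z (lost terms).


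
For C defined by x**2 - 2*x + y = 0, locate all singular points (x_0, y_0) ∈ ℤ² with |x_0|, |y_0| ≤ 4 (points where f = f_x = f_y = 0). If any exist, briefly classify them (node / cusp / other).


No singular points in the scanned grid; C is smooth there.

Compute partial derivatives:
  f_x = 2*x - 2.
  f_y = 1.
f_y = 1 is a nonzero constant, so f_y never vanishes: no point (x, y) can satisfy f = f_x = f_y = 0. In particular no (x, y) ∈ {−4, ..., 4}² is singular; the curve is smooth.


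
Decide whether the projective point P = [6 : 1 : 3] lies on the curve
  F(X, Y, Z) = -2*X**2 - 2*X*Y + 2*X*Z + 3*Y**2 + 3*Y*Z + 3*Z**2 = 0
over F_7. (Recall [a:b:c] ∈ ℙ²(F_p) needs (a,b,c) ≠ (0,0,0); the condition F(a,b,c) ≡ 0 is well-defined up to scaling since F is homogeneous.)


F(6,1,3) ≡ 5 (mod 7); P is NOT on the curve.

Evaluate F(6, 1, 3) term-by-term (mod 7).
  -2*X**2 ↦ -2·36·1·1 = -72
  -2*X*Y ↦ -2·6·1·1 = -12
  2*X*Z ↦ 2·6·1·3 = 36
  3*Y**2 ↦ 3·1·1·1 = 3
  3*Y*Z ↦ 3·1·1·3 = 9
  3*Z**2 ↦ 3·1·1·9 = 27
Sum: F(6, 1, 3) = (-72) + (-12) + (36) + (3) + (9) + (27) = -9.
Reducing mod 7: -9 ≡ 5 (mod 7).
Since F(a, b, c) ≡ 5 ≠ 0 (mod 7), P does NOT lie on the curve.


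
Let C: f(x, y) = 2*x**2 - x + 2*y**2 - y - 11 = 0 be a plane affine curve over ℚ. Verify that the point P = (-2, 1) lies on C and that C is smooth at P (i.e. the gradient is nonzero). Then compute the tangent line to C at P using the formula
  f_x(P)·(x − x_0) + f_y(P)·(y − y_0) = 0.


Tangent line at P: -9*x + 3*y - 21 = 0.

Step 1: f(-2, 1) = 0, so P lies on C.
Step 2: partial derivatives
  f_x(x, y) = 4*x - 1, f_y(x, y) = 4*y - 1.
  f_x(P) = -9, f_y(P) = 3 (gradient nonzero, so P is smooth).
Step 3: tangent line at P: -9·(x − -2) + 3·(y − 1) = 0.
Expanding: -9*x + 3*y - 21 = 0.
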